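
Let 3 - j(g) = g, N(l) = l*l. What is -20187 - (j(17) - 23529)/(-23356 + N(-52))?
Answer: -416925467/20652 ≈ -20188.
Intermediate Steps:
N(l) = l²
j(g) = 3 - g
-20187 - (j(17) - 23529)/(-23356 + N(-52)) = -20187 - ((3 - 1*17) - 23529)/(-23356 + (-52)²) = -20187 - ((3 - 17) - 23529)/(-23356 + 2704) = -20187 - (-14 - 23529)/(-20652) = -20187 - (-23543)*(-1)/20652 = -20187 - 1*23543/20652 = -20187 - 23543/20652 = -416925467/20652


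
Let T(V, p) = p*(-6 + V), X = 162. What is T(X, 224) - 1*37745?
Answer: -2801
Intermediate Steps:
T(X, 224) - 1*37745 = 224*(-6 + 162) - 1*37745 = 224*156 - 37745 = 34944 - 37745 = -2801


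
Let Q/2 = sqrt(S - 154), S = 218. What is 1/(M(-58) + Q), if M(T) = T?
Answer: -1/42 ≈ -0.023810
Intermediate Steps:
Q = 16 (Q = 2*sqrt(218 - 154) = 2*sqrt(64) = 2*8 = 16)
1/(M(-58) + Q) = 1/(-58 + 16) = 1/(-42) = -1/42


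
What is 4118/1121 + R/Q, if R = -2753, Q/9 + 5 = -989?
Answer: 39925741/10028466 ≈ 3.9812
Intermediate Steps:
Q = -8946 (Q = -45 + 9*(-989) = -45 - 8901 = -8946)
4118/1121 + R/Q = 4118/1121 - 2753/(-8946) = 4118*(1/1121) - 2753*(-1/8946) = 4118/1121 + 2753/8946 = 39925741/10028466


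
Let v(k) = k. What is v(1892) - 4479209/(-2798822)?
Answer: 5299850433/2798822 ≈ 1893.6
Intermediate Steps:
v(1892) - 4479209/(-2798822) = 1892 - 4479209/(-2798822) = 1892 - 4479209*(-1)/2798822 = 1892 - 1*(-4479209/2798822) = 1892 + 4479209/2798822 = 5299850433/2798822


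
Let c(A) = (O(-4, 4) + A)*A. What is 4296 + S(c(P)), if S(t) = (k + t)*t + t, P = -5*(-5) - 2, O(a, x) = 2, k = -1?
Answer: 334921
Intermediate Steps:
P = 23 (P = 25 - 2 = 23)
c(A) = A*(2 + A) (c(A) = (2 + A)*A = A*(2 + A))
S(t) = t + t*(-1 + t) (S(t) = (-1 + t)*t + t = t*(-1 + t) + t = t + t*(-1 + t))
4296 + S(c(P)) = 4296 + (23*(2 + 23))² = 4296 + (23*25)² = 4296 + 575² = 4296 + 330625 = 334921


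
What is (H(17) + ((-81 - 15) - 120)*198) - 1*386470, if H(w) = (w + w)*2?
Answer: -429170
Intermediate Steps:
H(w) = 4*w (H(w) = (2*w)*2 = 4*w)
(H(17) + ((-81 - 15) - 120)*198) - 1*386470 = (4*17 + ((-81 - 15) - 120)*198) - 1*386470 = (68 + (-96 - 120)*198) - 386470 = (68 - 216*198) - 386470 = (68 - 42768) - 386470 = -42700 - 386470 = -429170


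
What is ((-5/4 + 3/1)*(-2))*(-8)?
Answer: 28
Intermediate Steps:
((-5/4 + 3/1)*(-2))*(-8) = ((-5*¼ + 3*1)*(-2))*(-8) = ((-5/4 + 3)*(-2))*(-8) = ((7/4)*(-2))*(-8) = -7/2*(-8) = 28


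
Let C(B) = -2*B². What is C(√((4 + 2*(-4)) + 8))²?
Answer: 64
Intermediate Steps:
C(√((4 + 2*(-4)) + 8))² = (-(24 - 16))² = (-2*(√((4 - 8) + 8))²)² = (-2*(√(-4 + 8))²)² = (-2*(√4)²)² = (-2*2²)² = (-2*4)² = (-8)² = 64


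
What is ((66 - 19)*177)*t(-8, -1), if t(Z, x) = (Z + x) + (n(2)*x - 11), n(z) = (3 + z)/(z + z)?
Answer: -707115/4 ≈ -1.7678e+5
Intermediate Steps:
n(z) = (3 + z)/(2*z) (n(z) = (3 + z)/((2*z)) = (3 + z)*(1/(2*z)) = (3 + z)/(2*z))
t(Z, x) = -11 + Z + 9*x/4 (t(Z, x) = (Z + x) + (((½)*(3 + 2)/2)*x - 11) = (Z + x) + (((½)*(½)*5)*x - 11) = (Z + x) + (5*x/4 - 11) = (Z + x) + (-11 + 5*x/4) = -11 + Z + 9*x/4)
((66 - 19)*177)*t(-8, -1) = ((66 - 19)*177)*(-11 - 8 + (9/4)*(-1)) = (47*177)*(-11 - 8 - 9/4) = 8319*(-85/4) = -707115/4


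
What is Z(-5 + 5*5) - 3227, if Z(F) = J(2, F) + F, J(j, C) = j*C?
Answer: -3167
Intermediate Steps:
J(j, C) = C*j
Z(F) = 3*F (Z(F) = F*2 + F = 2*F + F = 3*F)
Z(-5 + 5*5) - 3227 = 3*(-5 + 5*5) - 3227 = 3*(-5 + 25) - 3227 = 3*20 - 3227 = 60 - 3227 = -3167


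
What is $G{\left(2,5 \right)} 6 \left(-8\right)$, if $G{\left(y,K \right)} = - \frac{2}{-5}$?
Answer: $- \frac{96}{5} \approx -19.2$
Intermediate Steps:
$G{\left(y,K \right)} = \frac{2}{5}$ ($G{\left(y,K \right)} = \left(-2\right) \left(- \frac{1}{5}\right) = \frac{2}{5}$)
$G{\left(2,5 \right)} 6 \left(-8\right) = \frac{2}{5} \cdot 6 \left(-8\right) = \frac{12}{5} \left(-8\right) = - \frac{96}{5}$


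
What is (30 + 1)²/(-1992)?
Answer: -961/1992 ≈ -0.48243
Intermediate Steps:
(30 + 1)²/(-1992) = 31²*(-1/1992) = 961*(-1/1992) = -961/1992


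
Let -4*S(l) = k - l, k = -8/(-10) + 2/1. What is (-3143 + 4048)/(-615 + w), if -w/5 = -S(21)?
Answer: -3620/2369 ≈ -1.5281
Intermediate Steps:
k = 14/5 (k = -8*(-⅒) + 2*1 = ⅘ + 2 = 14/5 ≈ 2.8000)
S(l) = -7/10 + l/4 (S(l) = -(14/5 - l)/4 = -7/10 + l/4)
w = 91/4 (w = -(-5)*(-7/10 + (¼)*21) = -(-5)*(-7/10 + 21/4) = -(-5)*91/20 = -5*(-91/20) = 91/4 ≈ 22.750)
(-3143 + 4048)/(-615 + w) = (-3143 + 4048)/(-615 + 91/4) = 905/(-2369/4) = 905*(-4/2369) = -3620/2369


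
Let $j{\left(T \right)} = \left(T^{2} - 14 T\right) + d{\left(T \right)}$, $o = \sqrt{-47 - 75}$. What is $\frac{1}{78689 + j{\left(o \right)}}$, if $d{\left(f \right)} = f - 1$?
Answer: $\frac{39283}{3086318487} + \frac{13 i \sqrt{122}}{6172636974} \approx 1.2728 \cdot 10^{-5} + 2.3262 \cdot 10^{-8} i$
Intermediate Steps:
$d{\left(f \right)} = -1 + f$ ($d{\left(f \right)} = f - 1 = -1 + f$)
$o = i \sqrt{122}$ ($o = \sqrt{-122} = i \sqrt{122} \approx 11.045 i$)
$j{\left(T \right)} = -1 + T^{2} - 13 T$ ($j{\left(T \right)} = \left(T^{2} - 14 T\right) + \left(-1 + T\right) = -1 + T^{2} - 13 T$)
$\frac{1}{78689 + j{\left(o \right)}} = \frac{1}{78689 - \left(1 + 122 + 13 i \sqrt{122}\right)} = \frac{1}{78689 - \left(123 + 13 i \sqrt{122}\right)} = \frac{1}{78566 - 13 i \sqrt{122}}$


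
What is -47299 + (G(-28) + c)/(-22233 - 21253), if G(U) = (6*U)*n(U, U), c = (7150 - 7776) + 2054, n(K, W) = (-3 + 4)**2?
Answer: -1028422787/21743 ≈ -47299.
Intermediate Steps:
n(K, W) = 1 (n(K, W) = 1**2 = 1)
c = 1428 (c = -626 + 2054 = 1428)
G(U) = 6*U (G(U) = (6*U)*1 = 6*U)
-47299 + (G(-28) + c)/(-22233 - 21253) = -47299 + (6*(-28) + 1428)/(-22233 - 21253) = -47299 + (-168 + 1428)/(-43486) = -47299 + 1260*(-1/43486) = -47299 - 630/21743 = -1028422787/21743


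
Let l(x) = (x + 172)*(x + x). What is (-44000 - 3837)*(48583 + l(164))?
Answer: -7596085067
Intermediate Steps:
l(x) = 2*x*(172 + x) (l(x) = (172 + x)*(2*x) = 2*x*(172 + x))
(-44000 - 3837)*(48583 + l(164)) = (-44000 - 3837)*(48583 + 2*164*(172 + 164)) = -47837*(48583 + 2*164*336) = -47837*(48583 + 110208) = -47837*158791 = -7596085067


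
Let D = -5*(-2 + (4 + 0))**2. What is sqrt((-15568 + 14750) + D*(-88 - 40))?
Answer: sqrt(1742) ≈ 41.737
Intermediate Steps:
D = -20 (D = -5*(-2 + 4)**2 = -5*2**2 = -5*4 = -20)
sqrt((-15568 + 14750) + D*(-88 - 40)) = sqrt((-15568 + 14750) - 20*(-88 - 40)) = sqrt(-818 - 20*(-128)) = sqrt(-818 + 2560) = sqrt(1742)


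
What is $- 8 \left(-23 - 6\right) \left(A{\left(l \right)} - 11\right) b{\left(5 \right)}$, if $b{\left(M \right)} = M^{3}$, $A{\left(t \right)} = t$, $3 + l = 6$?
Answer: $-232000$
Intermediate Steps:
$l = 3$ ($l = -3 + 6 = 3$)
$- 8 \left(-23 - 6\right) \left(A{\left(l \right)} - 11\right) b{\left(5 \right)} = - 8 \left(-23 - 6\right) \left(3 - 11\right) 5^{3} = - 8 \left(\left(-29\right) \left(-8\right)\right) 125 = \left(-8\right) 232 \cdot 125 = \left(-1856\right) 125 = -232000$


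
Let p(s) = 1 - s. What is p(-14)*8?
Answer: 120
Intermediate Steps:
p(-14)*8 = (1 - 1*(-14))*8 = (1 + 14)*8 = 15*8 = 120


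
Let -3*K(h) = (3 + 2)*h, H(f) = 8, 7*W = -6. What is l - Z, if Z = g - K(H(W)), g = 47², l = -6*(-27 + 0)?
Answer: -6181/3 ≈ -2060.3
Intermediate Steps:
W = -6/7 (W = (⅐)*(-6) = -6/7 ≈ -0.85714)
l = 162 (l = -6*(-27) = 162)
K(h) = -5*h/3 (K(h) = -(3 + 2)*h/3 = -5*h/3)
g = 2209
Z = 6667/3 (Z = 2209 - (-5)*8/3 = 2209 - 1*(-40/3) = 2209 + 40/3 = 6667/3 ≈ 2222.3)
l - Z = 162 - 1*6667/3 = 162 - 6667/3 = -6181/3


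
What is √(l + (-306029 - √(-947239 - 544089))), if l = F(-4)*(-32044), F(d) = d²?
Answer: √(-818733 - 8*I*√23302) ≈ 0.675 - 904.84*I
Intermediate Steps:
l = -512704 (l = (-4)²*(-32044) = 16*(-32044) = -512704)
√(l + (-306029 - √(-947239 - 544089))) = √(-512704 + (-306029 - √(-947239 - 544089))) = √(-512704 + (-306029 - √(-1491328))) = √(-512704 + (-306029 - 8*I*√23302)) = √(-818733 - 8*I*√23302)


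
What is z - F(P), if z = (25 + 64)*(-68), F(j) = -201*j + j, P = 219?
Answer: 37748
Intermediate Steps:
F(j) = -200*j
z = -6052 (z = 89*(-68) = -6052)
z - F(P) = -6052 - (-200)*219 = -6052 - 1*(-43800) = -6052 + 43800 = 37748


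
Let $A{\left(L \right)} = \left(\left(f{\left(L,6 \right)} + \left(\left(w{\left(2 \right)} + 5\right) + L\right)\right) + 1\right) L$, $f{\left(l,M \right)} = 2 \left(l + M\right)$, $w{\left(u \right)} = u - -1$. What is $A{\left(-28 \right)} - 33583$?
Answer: $-31819$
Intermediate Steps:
$w{\left(u \right)} = 1 + u$ ($w{\left(u \right)} = u + 1 = 1 + u$)
$f{\left(l,M \right)} = 2 M + 2 l$ ($f{\left(l,M \right)} = 2 \left(M + l\right) = 2 M + 2 l$)
$A{\left(L \right)} = L \left(21 + 3 L\right)$ ($A{\left(L \right)} = \left(\left(\left(2 \cdot 6 + 2 L\right) + \left(\left(\left(1 + 2\right) + 5\right) + L\right)\right) + 1\right) L = \left(\left(\left(12 + 2 L\right) + \left(\left(3 + 5\right) + L\right)\right) + 1\right) L = \left(\left(\left(12 + 2 L\right) + \left(8 + L\right)\right) + 1\right) L = \left(\left(20 + 3 L\right) + 1\right) L = \left(21 + 3 L\right) L = L \left(21 + 3 L\right)$)
$A{\left(-28 \right)} - 33583 = 3 \left(-28\right) \left(7 - 28\right) - 33583 = 3 \left(-28\right) \left(-21\right) - 33583 = 1764 - 33583 = -31819$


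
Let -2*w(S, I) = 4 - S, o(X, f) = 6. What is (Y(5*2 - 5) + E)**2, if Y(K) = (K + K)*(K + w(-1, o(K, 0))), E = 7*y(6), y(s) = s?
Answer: 4489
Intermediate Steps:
w(S, I) = -2 + S/2 (w(S, I) = -(4 - S)/2 = -2 + S/2)
E = 42 (E = 7*6 = 42)
Y(K) = 2*K*(-5/2 + K) (Y(K) = (K + K)*(K + (-2 + (1/2)*(-1))) = (2*K)*(K + (-2 - 1/2)) = (2*K)*(K - 5/2) = (2*K)*(-5/2 + K) = 2*K*(-5/2 + K))
(Y(5*2 - 5) + E)**2 = ((5*2 - 5)*(-5 + 2*(5*2 - 5)) + 42)**2 = ((10 - 5)*(-5 + 2*(10 - 5)) + 42)**2 = (5*(-5 + 2*5) + 42)**2 = (5*(-5 + 10) + 42)**2 = (5*5 + 42)**2 = (25 + 42)**2 = 67**2 = 4489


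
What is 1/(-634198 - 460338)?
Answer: -1/1094536 ≈ -9.1363e-7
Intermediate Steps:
1/(-634198 - 460338) = 1/(-1094536) = -1/1094536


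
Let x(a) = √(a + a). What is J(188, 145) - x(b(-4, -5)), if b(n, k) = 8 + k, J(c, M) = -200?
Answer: -200 - √6 ≈ -202.45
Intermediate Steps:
x(a) = √2*√a (x(a) = √(2*a) = √2*√a)
J(188, 145) - x(b(-4, -5)) = -200 - √2*√(8 - 5) = -200 - √2*√3 = -200 - √6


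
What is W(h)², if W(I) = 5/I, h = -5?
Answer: 1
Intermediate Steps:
W(h)² = (5/(-5))² = (5*(-⅕))² = (-1)² = 1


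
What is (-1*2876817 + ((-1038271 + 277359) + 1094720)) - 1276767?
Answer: -3819776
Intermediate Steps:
(-1*2876817 + ((-1038271 + 277359) + 1094720)) - 1276767 = (-2876817 + (-760912 + 1094720)) - 1276767 = (-2876817 + 333808) - 1276767 = -2543009 - 1276767 = -3819776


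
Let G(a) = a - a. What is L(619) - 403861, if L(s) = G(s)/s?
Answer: -403861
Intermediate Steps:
G(a) = 0
L(s) = 0 (L(s) = 0/s = 0)
L(619) - 403861 = 0 - 403861 = -403861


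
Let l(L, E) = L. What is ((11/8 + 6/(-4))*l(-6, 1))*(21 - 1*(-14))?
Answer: 105/4 ≈ 26.250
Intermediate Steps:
((11/8 + 6/(-4))*l(-6, 1))*(21 - 1*(-14)) = ((11/8 + 6/(-4))*(-6))*(21 - 1*(-14)) = ((11*(⅛) + 6*(-¼))*(-6))*(21 + 14) = ((11/8 - 3/2)*(-6))*35 = -⅛*(-6)*35 = (¾)*35 = 105/4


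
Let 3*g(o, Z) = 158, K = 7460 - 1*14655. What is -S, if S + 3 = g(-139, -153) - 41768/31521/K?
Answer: -11264123653/226793595 ≈ -49.667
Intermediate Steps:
K = -7195 (K = 7460 - 14655 = -7195)
g(o, Z) = 158/3 (g(o, Z) = (⅓)*158 = 158/3)
S = 11264123653/226793595 (S = -3 + (158/3 - 41768/31521/(-7195)) = -3 + (158/3 - 41768*(1/31521)*(-1)/7195) = -3 + (158/3 - 41768*(-1)/(31521*7195)) = -3 + (158/3 - 1*(-41768/226793595)) = -3 + (158/3 + 41768/226793595) = -3 + 11944504438/226793595 = 11264123653/226793595 ≈ 49.667)
-S = -1*11264123653/226793595 = -11264123653/226793595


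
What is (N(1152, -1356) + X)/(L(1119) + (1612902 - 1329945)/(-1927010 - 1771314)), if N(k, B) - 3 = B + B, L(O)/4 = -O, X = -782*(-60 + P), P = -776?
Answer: -2407767951932/16553981181 ≈ -145.45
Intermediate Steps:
X = 653752 (X = -782*(-60 - 776) = -782*(-836) = 653752)
L(O) = -4*O (L(O) = 4*(-O) = -4*O)
N(k, B) = 3 + 2*B (N(k, B) = 3 + (B + B) = 3 + 2*B)
(N(1152, -1356) + X)/(L(1119) + (1612902 - 1329945)/(-1927010 - 1771314)) = ((3 + 2*(-1356)) + 653752)/(-4*1119 + (1612902 - 1329945)/(-1927010 - 1771314)) = ((3 - 2712) + 653752)/(-4476 + 282957/(-3698324)) = (-2709 + 653752)/(-4476 + 282957*(-1/3698324)) = 651043/(-4476 - 282957/3698324) = 651043/(-16553981181/3698324) = 651043*(-3698324/16553981181) = -2407767951932/16553981181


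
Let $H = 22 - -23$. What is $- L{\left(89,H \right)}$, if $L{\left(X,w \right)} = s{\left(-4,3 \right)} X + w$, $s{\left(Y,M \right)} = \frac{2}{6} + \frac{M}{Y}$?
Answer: $- \frac{95}{12} \approx -7.9167$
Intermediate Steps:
$H = 45$ ($H = 22 + 23 = 45$)
$s{\left(Y,M \right)} = \frac{1}{3} + \frac{M}{Y}$ ($s{\left(Y,M \right)} = 2 \cdot \frac{1}{6} + \frac{M}{Y} = \frac{1}{3} + \frac{M}{Y}$)
$L{\left(X,w \right)} = w - \frac{5 X}{12}$ ($L{\left(X,w \right)} = \frac{3 + \frac{1}{3} \left(-4\right)}{-4} X + w = - \frac{3 - \frac{4}{3}}{4} X + w = \left(- \frac{1}{4}\right) \frac{5}{3} X + w = - \frac{5 X}{12} + w = w - \frac{5 X}{12}$)
$- L{\left(89,H \right)} = - (45 - \frac{445}{12}) = \left(-1\right) \frac{95}{12} = - \frac{95}{12}$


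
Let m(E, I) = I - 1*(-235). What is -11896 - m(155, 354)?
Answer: -12485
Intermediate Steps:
m(E, I) = 235 + I (m(E, I) = I + 235 = 235 + I)
-11896 - m(155, 354) = -11896 - (235 + 354) = -11896 - 1*589 = -11896 - 589 = -12485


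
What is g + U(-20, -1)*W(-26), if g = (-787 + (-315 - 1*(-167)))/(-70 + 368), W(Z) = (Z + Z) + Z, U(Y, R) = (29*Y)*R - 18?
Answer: -13064063/298 ≈ -43839.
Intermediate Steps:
U(Y, R) = -18 + 29*R*Y (U(Y, R) = 29*R*Y - 18 = -18 + 29*R*Y)
W(Z) = 3*Z (W(Z) = 2*Z + Z = 3*Z)
g = -935/298 (g = (-787 + (-315 + 167))/298 = (-787 - 148)*(1/298) = -935*1/298 = -935/298 ≈ -3.1376)
g + U(-20, -1)*W(-26) = -935/298 + (-18 + 29*(-1)*(-20))*(3*(-26)) = -935/298 + (-18 + 580)*(-78) = -935/298 + 562*(-78) = -935/298 - 43836 = -13064063/298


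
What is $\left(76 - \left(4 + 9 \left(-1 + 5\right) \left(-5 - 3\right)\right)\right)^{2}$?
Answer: $129600$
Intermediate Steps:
$\left(76 - \left(4 + 9 \left(-1 + 5\right) \left(-5 - 3\right)\right)\right)^{2} = \left(76 - \left(4 + 9 \cdot 4 \left(-8\right)\right)\right)^{2} = \left(76 - -284\right)^{2} = \left(76 + \left(-4 + 288\right)\right)^{2} = \left(76 + 284\right)^{2} = 360^{2} = 129600$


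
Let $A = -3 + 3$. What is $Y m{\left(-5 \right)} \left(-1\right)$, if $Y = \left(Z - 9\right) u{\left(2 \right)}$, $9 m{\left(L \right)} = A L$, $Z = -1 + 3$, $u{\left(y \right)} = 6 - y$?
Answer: $0$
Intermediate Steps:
$A = 0$
$Z = 2$
$m{\left(L \right)} = 0$ ($m{\left(L \right)} = \frac{0 L}{9} = \frac{1}{9} \cdot 0 = 0$)
$Y = -28$ ($Y = \left(2 - 9\right) \left(6 - 2\right) = - 7 \left(6 - 2\right) = \left(-7\right) 4 = -28$)
$Y m{\left(-5 \right)} \left(-1\right) = - 28 \cdot 0 \left(-1\right) = \left(-28\right) 0 = 0$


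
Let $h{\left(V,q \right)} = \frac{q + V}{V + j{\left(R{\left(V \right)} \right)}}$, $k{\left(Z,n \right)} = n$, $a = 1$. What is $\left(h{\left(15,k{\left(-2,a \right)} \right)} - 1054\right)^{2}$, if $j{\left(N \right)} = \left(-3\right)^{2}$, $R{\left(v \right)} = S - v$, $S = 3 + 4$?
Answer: $\frac{9985600}{9} \approx 1.1095 \cdot 10^{6}$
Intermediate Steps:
$S = 7$
$R{\left(v \right)} = 7 - v$
$j{\left(N \right)} = 9$
$h{\left(V,q \right)} = \frac{V + q}{9 + V}$ ($h{\left(V,q \right)} = \frac{q + V}{V + 9} = \frac{V + q}{9 + V}$)
$\left(h{\left(15,k{\left(-2,a \right)} \right)} - 1054\right)^{2} = \left(\frac{15 + 1}{9 + 15} - 1054\right)^{2} = \left(\frac{1}{24} \cdot 16 - 1054\right)^{2} = \left(\frac{2}{3} - 1054\right)^{2} = \left(- \frac{3160}{3}\right)^{2} = \frac{9985600}{9}$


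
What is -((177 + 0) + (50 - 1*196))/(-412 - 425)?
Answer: 1/27 ≈ 0.037037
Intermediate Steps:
-((177 + 0) + (50 - 1*196))/(-412 - 425) = -(177 + (50 - 196))/(-837) = -(177 - 146)*(-1)/837 = -31*(-1)/837 = -1*(-1/27) = 1/27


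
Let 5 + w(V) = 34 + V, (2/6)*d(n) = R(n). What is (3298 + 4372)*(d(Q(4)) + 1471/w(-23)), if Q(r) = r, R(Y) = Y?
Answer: 5917405/3 ≈ 1.9725e+6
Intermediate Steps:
d(n) = 3*n
w(V) = 29 + V (w(V) = -5 + (34 + V) = 29 + V)
(3298 + 4372)*(d(Q(4)) + 1471/w(-23)) = (3298 + 4372)*(3*4 + 1471/(29 - 23)) = 7670*(12 + 1471/6) = 7670*(1543/6) = 5917405/3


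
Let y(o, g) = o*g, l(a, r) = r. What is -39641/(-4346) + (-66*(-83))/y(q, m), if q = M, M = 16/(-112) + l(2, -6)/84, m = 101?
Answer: -107097403/438946 ≈ -243.99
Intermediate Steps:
M = -3/14 (M = 16/(-112) - 6/84 = 16*(-1/112) - 6*1/84 = -1/7 - 1/14 = -3/14 ≈ -0.21429)
q = -3/14 ≈ -0.21429
y(o, g) = g*o
-39641/(-4346) + (-66*(-83))/y(q, m) = -39641/(-4346) + (-66*(-83))/((101*(-3/14))) = -39641*(-1/4346) + 5478/(-303/14) = 39641/4346 + 5478*(-14/303) = 39641/4346 - 25564/101 = -107097403/438946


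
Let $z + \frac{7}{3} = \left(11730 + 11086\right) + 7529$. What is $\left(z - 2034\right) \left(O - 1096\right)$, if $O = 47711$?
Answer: $\frac{3958825490}{3} \approx 1.3196 \cdot 10^{9}$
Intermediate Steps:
$z = \frac{91028}{3}$ ($z = - \frac{7}{3} + \left(\left(11730 + 11086\right) + 7529\right) = - \frac{7}{3} + \left(22816 + 7529\right) = - \frac{7}{3} + 30345 = \frac{91028}{3} \approx 30343.0$)
$\left(z - 2034\right) \left(O - 1096\right) = \left(\frac{91028}{3} - 2034\right) \left(47711 - 1096\right) = \frac{84926}{3} \cdot 46615 = \frac{3958825490}{3}$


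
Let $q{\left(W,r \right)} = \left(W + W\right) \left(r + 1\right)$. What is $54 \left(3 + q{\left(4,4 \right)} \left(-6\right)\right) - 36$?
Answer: $-12834$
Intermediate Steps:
$q{\left(W,r \right)} = 2 W \left(1 + r\right)$
$54 \left(3 + q{\left(4,4 \right)} \left(-6\right)\right) - 36 = 54 \left(3 + 2 \cdot 4 \left(1 + 4\right) \left(-6\right)\right) - 36 = 54 \left(3 + 2 \cdot 4 \cdot 5 \left(-6\right)\right) - 36 = 54 \left(3 + 40 \left(-6\right)\right) - 36 = 54 \left(3 - 240\right) - 36 = 54 \left(-237\right) - 36 = -12798 - 36 = -12834$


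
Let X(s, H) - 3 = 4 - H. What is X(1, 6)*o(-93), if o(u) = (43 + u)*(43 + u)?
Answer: 2500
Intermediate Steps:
o(u) = (43 + u)**2
X(s, H) = 7 - H (X(s, H) = 3 + (4 - H) = 7 - H)
X(1, 6)*o(-93) = (7 - 1*6)*(43 - 93)**2 = (7 - 6)*(-50)**2 = 1*2500 = 2500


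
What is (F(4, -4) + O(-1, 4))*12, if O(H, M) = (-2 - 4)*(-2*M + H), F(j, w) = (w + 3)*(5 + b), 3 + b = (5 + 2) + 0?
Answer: 540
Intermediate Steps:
b = 4 (b = -3 + ((5 + 2) + 0) = -3 + (7 + 0) = -3 + 7 = 4)
F(j, w) = 27 + 9*w (F(j, w) = (w + 3)*(5 + 4) = (3 + w)*9 = 27 + 9*w)
O(H, M) = -6*H + 12*M (O(H, M) = -6*(H - 2*M) = -6*H + 12*M)
(F(4, -4) + O(-1, 4))*12 = ((27 + 9*(-4)) + (-6*(-1) + 12*4))*12 = ((27 - 36) + (6 + 48))*12 = (-9 + 54)*12 = 45*12 = 540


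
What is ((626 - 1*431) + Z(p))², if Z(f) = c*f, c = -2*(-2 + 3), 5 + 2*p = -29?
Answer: 52441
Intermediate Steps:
p = -17 (p = -5/2 + (½)*(-29) = -5/2 - 29/2 = -17)
c = -2 (c = -2*1 = -2)
Z(f) = -2*f
((626 - 1*431) + Z(p))² = ((626 - 1*431) - 2*(-17))² = ((626 - 431) + 34)² = (195 + 34)² = 229² = 52441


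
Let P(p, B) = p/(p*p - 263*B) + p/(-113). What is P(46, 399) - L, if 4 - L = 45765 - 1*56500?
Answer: -124778738211/11618773 ≈ -10739.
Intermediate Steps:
L = 10739 (L = 4 - (45765 - 1*56500) = 4 - (45765 - 56500) = 4 - 1*(-10735) = 4 + 10735 = 10739)
P(p, B) = -p/113 + p/(p² - 263*B) (P(p, B) = p/(p² - 263*B) + p*(-1/113) = p/(p² - 263*B) - p/113 = -p/113 + p/(p² - 263*B))
P(46, 399) - L = (1/113)*46*(113 - 1*46² + 263*399)/(46² - 263*399) - 1*10739 = (1/113)*46*(113 - 1*2116 + 104937)/(2116 - 104937) - 10739 = (1/113)*46*(113 - 2116 + 104937)/(-102821) - 10739 = (1/113)*46*(-1/102821)*102934 - 10739 = -4734964/11618773 - 10739 = -124778738211/11618773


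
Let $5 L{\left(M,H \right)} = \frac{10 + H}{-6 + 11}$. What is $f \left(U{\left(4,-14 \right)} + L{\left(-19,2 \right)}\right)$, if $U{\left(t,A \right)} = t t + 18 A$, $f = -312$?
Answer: $\frac{1837056}{25} \approx 73482.0$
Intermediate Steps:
$U{\left(t,A \right)} = t^{2} + 18 A$
$L{\left(M,H \right)} = \frac{2}{5} + \frac{H}{25}$ ($L{\left(M,H \right)} = \frac{\left(10 + H\right) \frac{1}{-6 + 11}}{5} = \frac{\left(10 + H\right) \frac{1}{5}}{5} = \frac{2 + \frac{H}{5}}{5} = \frac{2}{5} + \frac{H}{25}$)
$f \left(U{\left(4,-14 \right)} + L{\left(-19,2 \right)}\right) = - 312 \left(\left(4^{2} + 18 \left(-14\right)\right) + \left(\frac{2}{5} + \frac{1}{25} \cdot 2\right)\right) = - 312 \left(\left(16 - 252\right) + \left(\frac{2}{5} + \frac{2}{25}\right)\right) = - 312 \left(-236 + \frac{12}{25}\right) = \left(-312\right) \left(- \frac{5888}{25}\right) = \frac{1837056}{25}$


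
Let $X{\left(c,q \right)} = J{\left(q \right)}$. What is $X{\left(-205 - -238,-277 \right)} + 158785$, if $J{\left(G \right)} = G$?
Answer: $158508$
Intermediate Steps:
$X{\left(c,q \right)} = q$
$X{\left(-205 - -238,-277 \right)} + 158785 = -277 + 158785 = 158508$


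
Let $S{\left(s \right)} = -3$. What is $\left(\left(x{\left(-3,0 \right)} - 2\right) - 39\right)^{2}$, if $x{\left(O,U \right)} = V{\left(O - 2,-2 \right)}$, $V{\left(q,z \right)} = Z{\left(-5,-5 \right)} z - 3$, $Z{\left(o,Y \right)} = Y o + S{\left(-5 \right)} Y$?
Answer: $15376$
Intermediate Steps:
$Z{\left(o,Y \right)} = - 3 Y + Y o$ ($Z{\left(o,Y \right)} = Y o - 3 Y = - 3 Y + Y o$)
$V{\left(q,z \right)} = -3 + 40 z$ ($V{\left(q,z \right)} = - 5 \left(-3 - 5\right) z - 3 = \left(-5\right) \left(-8\right) z - 3 = 40 z - 3 = -3 + 40 z$)
$x{\left(O,U \right)} = -83$ ($x{\left(O,U \right)} = -3 + 40 \left(-2\right) = -3 - 80 = -83$)
$\left(\left(x{\left(-3,0 \right)} - 2\right) - 39\right)^{2} = \left(\left(-83 - 2\right) - 39\right)^{2} = \left(-85 - 39\right)^{2} = \left(-124\right)^{2} = 15376$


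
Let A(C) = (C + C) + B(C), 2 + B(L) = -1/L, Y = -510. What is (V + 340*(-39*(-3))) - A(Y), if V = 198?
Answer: 20909999/510 ≈ 41000.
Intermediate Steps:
B(L) = -2 - 1/L
A(C) = -2 - 1/C + 2*C (A(C) = (C + C) + (-2 - 1/C) = 2*C + (-2 - 1/C) = -2 - 1/C + 2*C)
(V + 340*(-39*(-3))) - A(Y) = (198 + 340*(-39*(-3))) - (-2 - 1/(-510) + 2*(-510)) = (198 + 340*117) - (-2 - 1*(-1/510) - 1020) = (198 + 39780) - (-2 + 1/510 - 1020) = 39978 - 1*(-521219/510) = 39978 + 521219/510 = 20909999/510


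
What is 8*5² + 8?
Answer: 208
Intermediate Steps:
8*5² + 8 = 8*25 + 8 = 200 + 8 = 208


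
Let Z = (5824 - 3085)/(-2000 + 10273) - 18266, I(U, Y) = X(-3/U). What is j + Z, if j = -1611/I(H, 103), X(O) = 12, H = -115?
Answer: -608890117/33092 ≈ -18400.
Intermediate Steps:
I(U, Y) = 12
j = -537/4 (j = -1611/12 = -1611*1/12 = -537/4 ≈ -134.25)
Z = -151111879/8273 (Z = 2739/8273 - 18266 = -151111879/8273 ≈ -18266.)
j + Z = -537/4 - 151111879/8273 = -608890117/33092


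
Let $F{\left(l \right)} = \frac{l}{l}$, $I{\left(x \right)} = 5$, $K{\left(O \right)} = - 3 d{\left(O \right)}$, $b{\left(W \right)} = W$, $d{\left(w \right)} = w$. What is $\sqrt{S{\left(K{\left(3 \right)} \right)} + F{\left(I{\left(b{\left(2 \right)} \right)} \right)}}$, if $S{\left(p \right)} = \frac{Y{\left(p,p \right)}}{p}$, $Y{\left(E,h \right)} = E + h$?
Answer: $\sqrt{3} \approx 1.732$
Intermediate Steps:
$K{\left(O \right)} = - 3 O$
$S{\left(p \right)} = 2$ ($S{\left(p \right)} = \frac{p + p}{p} = \frac{2 p}{p} = 2$)
$F{\left(l \right)} = 1$
$\sqrt{S{\left(K{\left(3 \right)} \right)} + F{\left(I{\left(b{\left(2 \right)} \right)} \right)}} = \sqrt{2 + 1} = \sqrt{3}$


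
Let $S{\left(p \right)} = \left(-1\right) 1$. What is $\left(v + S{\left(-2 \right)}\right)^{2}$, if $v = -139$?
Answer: $19600$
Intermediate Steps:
$S{\left(p \right)} = -1$
$\left(v + S{\left(-2 \right)}\right)^{2} = \left(-139 - 1\right)^{2} = \left(-140\right)^{2} = 19600$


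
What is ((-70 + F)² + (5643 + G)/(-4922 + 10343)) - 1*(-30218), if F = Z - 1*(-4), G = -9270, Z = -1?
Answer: 4824180/139 ≈ 34706.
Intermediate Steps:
F = 3 (F = -1 - 1*(-4) = -1 + 4 = 3)
((-70 + F)² + (5643 + G)/(-4922 + 10343)) - 1*(-30218) = ((-70 + 3)² + (5643 - 9270)/(-4922 + 10343)) - 1*(-30218) = ((-67)² - 3627/5421) + 30218 = (4489 - 3627*1/5421) + 30218 = (4489 - 93/139) + 30218 = 623878/139 + 30218 = 4824180/139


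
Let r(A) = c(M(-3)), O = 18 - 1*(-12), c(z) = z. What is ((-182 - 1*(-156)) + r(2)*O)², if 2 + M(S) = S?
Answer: 30976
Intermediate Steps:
M(S) = -2 + S
O = 30 (O = 18 + 12 = 30)
r(A) = -5 (r(A) = -2 - 3 = -5)
((-182 - 1*(-156)) + r(2)*O)² = ((-182 - 1*(-156)) - 5*30)² = ((-182 + 156) - 150)² = (-26 - 150)² = (-176)² = 30976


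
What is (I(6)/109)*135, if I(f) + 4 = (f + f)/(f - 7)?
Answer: -2160/109 ≈ -19.817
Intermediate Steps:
I(f) = -4 + 2*f/(-7 + f) (I(f) = -4 + (f + f)/(f - 7) = -4 + (2*f)/(-7 + f) = -4 + 2*f/(-7 + f))
(I(6)/109)*135 = ((2*(14 - 1*6)/(-7 + 6))/109)*135 = ((2*(14 - 6)/(-1))*(1/109))*135 = ((2*(-1)*8)*(1/109))*135 = -16*1/109*135 = -16/109*135 = -2160/109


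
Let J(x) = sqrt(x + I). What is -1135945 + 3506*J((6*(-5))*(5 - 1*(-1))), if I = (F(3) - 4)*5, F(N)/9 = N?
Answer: -1135945 + 3506*I*sqrt(65) ≈ -1.1359e+6 + 28266.0*I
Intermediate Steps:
F(N) = 9*N
I = 115 (I = (9*3 - 4)*5 = (27 - 4)*5 = 23*5 = 115)
J(x) = sqrt(115 + x) (J(x) = sqrt(x + 115) = sqrt(115 + x))
-1135945 + 3506*J((6*(-5))*(5 - 1*(-1))) = -1135945 + 3506*sqrt(115 + (6*(-5))*(5 - 1*(-1))) = -1135945 + 3506*sqrt(115 - 30*(5 + 1)) = -1135945 + 3506*sqrt(115 - 30*6) = -1135945 + 3506*sqrt(115 - 180) = -1135945 + 3506*sqrt(-65) = -1135945 + 3506*(I*sqrt(65)) = -1135945 + 3506*I*sqrt(65)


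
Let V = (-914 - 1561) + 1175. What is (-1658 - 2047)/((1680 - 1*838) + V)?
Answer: 3705/458 ≈ 8.0895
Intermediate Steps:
V = -1300 (V = -2475 + 1175 = -1300)
(-1658 - 2047)/((1680 - 1*838) + V) = (-1658 - 2047)/((1680 - 1*838) - 1300) = -3705/((1680 - 838) - 1300) = -3705/(842 - 1300) = -3705/(-458) = -3705*(-1/458) = 3705/458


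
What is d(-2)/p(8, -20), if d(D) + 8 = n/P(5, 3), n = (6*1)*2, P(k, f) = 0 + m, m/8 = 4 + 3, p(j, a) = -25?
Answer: 109/350 ≈ 0.31143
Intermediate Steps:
m = 56 (m = 8*(4 + 3) = 8*7 = 56)
P(k, f) = 56 (P(k, f) = 0 + 56 = 56)
n = 12 (n = 6*2 = 12)
d(D) = -109/14 (d(D) = -8 + 12/56 = -8 + 12*(1/56) = -8 + 3/14 = -109/14)
d(-2)/p(8, -20) = -109/14/(-25) = -109/14*(-1/25) = 109/350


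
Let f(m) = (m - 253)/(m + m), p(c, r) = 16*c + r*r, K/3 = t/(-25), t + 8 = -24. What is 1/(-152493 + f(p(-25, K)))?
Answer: -481568/73435350115 ≈ -6.5577e-6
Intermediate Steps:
t = -32 (t = -8 - 24 = -32)
K = 96/25 (K = 3*(-32/(-25)) = 3*(-32*(-1/25)) = 3*(32/25) = 96/25 ≈ 3.8400)
p(c, r) = r**2 + 16*c (p(c, r) = 16*c + r**2 = r**2 + 16*c)
f(m) = (-253 + m)/(2*m) (f(m) = (-253 + m)/((2*m)) = (-253 + m)*(1/(2*m)) = (-253 + m)/(2*m))
1/(-152493 + f(p(-25, K))) = 1/(-152493 + (-253 + ((96/25)**2 + 16*(-25)))/(2*((96/25)**2 + 16*(-25)))) = 1/(-152493 + (-253 + (9216/625 - 400))/(2*(9216/625 - 400))) = 1/(-152493 + (-253 - 240784/625)/(2*(-240784/625))) = 1/(-152493 + (1/2)*(-625/240784)*(-398909/625)) = 1/(-152493 + 398909/481568) = 1/(-73435350115/481568) = -481568/73435350115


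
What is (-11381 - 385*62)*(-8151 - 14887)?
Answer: 812112538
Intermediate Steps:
(-11381 - 385*62)*(-8151 - 14887) = (-11381 - 23870)*(-23038) = -35251*(-23038) = 812112538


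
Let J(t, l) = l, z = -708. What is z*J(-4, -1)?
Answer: 708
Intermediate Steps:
z*J(-4, -1) = -708*(-1) = 708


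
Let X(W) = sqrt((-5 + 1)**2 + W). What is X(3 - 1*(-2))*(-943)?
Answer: -943*sqrt(21) ≈ -4321.4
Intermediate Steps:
X(W) = sqrt(16 + W) (X(W) = sqrt((-4)**2 + W) = sqrt(16 + W))
X(3 - 1*(-2))*(-943) = sqrt(16 + (3 - 1*(-2)))*(-943) = sqrt(16 + (3 + 2))*(-943) = sqrt(16 + 5)*(-943) = sqrt(21)*(-943) = -943*sqrt(21)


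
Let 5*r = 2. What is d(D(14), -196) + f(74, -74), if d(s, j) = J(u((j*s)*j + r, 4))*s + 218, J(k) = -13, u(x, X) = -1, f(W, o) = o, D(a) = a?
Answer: -38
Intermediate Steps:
r = ⅖ (r = (⅕)*2 = ⅖ ≈ 0.40000)
d(s, j) = 218 - 13*s (d(s, j) = -13*s + 218 = 218 - 13*s)
d(D(14), -196) + f(74, -74) = (218 - 13*14) - 74 = (218 - 182) - 74 = 36 - 74 = -38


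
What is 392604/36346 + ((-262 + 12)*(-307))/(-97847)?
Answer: 17812784044/1778173531 ≈ 10.017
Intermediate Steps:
392604/36346 + ((-262 + 12)*(-307))/(-97847) = 392604*(1/36346) - 250*(-307)*(-1/97847) = 196302/18173 + 76750*(-1/97847) = 196302/18173 - 76750/97847 = 17812784044/1778173531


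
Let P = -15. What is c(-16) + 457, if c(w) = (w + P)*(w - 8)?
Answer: 1201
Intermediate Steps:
c(w) = (-15 + w)*(-8 + w) (c(w) = (w - 15)*(w - 8) = (-15 + w)*(-8 + w))
c(-16) + 457 = (120 + (-16)² - 23*(-16)) + 457 = (120 + 256 + 368) + 457 = 744 + 457 = 1201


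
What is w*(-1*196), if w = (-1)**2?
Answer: -196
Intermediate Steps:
w = 1
w*(-1*196) = 1*(-1*196) = 1*(-196) = -196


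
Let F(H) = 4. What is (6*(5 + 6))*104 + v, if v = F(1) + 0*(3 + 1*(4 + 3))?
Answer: 6868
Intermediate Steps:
v = 4 (v = 4 + 0*(3 + 1*(4 + 3)) = 4 + 0*(3 + 1*7) = 4 + 0*(3 + 7) = 4 + 0*10 = 4 + 0 = 4)
(6*(5 + 6))*104 + v = (6*(5 + 6))*104 + 4 = (6*11)*104 + 4 = 66*104 + 4 = 6864 + 4 = 6868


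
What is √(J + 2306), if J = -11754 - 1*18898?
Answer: I*√28346 ≈ 168.36*I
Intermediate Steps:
J = -30652 (J = -11754 - 18898 = -30652)
√(J + 2306) = √(-30652 + 2306) = √(-28346) = I*√28346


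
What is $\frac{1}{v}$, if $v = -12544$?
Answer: $- \frac{1}{12544} \approx -7.9719 \cdot 10^{-5}$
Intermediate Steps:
$\frac{1}{v} = \frac{1}{-12544} = - \frac{1}{12544}$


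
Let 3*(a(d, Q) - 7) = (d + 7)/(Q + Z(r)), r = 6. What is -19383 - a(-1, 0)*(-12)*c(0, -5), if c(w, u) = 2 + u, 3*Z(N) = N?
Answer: -19671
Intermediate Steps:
Z(N) = N/3
a(d, Q) = 7 + (7 + d)/(3*(2 + Q)) (a(d, Q) = 7 + ((d + 7)/(Q + (⅓)*6))/3 = 7 + ((7 + d)/(Q + 2))/3 = 7 + ((7 + d)/(2 + Q))/3 = 7 + (7 + d)/(3*(2 + Q)))
-19383 - a(-1, 0)*(-12)*c(0, -5) = -19383 - ((49 - 1 + 21*0)/(3*(2 + 0)))*(-12)*(2 - 5) = -19383 - ((⅓)*(49 - 1 + 0)/2)*(-12)*(-3) = -19383 - ((⅓)*(½)*48)*(-12)*(-3) = -19383 - 8*(-12)*(-3) = -19383 - (-96)*(-3) = -19383 - 1*288 = -19383 - 288 = -19671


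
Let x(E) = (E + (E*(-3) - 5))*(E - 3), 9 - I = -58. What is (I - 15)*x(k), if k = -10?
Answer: -10140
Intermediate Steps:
I = 67 (I = 9 - 1*(-58) = 9 + 58 = 67)
x(E) = (-5 - 2*E)*(-3 + E) (x(E) = (E + (-3*E - 5))*(-3 + E) = (E + (-5 - 3*E))*(-3 + E) = (-5 - 2*E)*(-3 + E))
(I - 15)*x(k) = (67 - 15)*(15 - 10 - 2*(-10)²) = 52*(15 - 10 - 2*100) = 52*(15 - 10 - 200) = 52*(-195) = -10140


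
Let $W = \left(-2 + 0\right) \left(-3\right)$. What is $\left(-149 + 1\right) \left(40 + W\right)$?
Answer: $-6808$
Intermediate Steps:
$W = 6$ ($W = \left(-2\right) \left(-3\right) = 6$)
$\left(-149 + 1\right) \left(40 + W\right) = \left(-149 + 1\right) \left(40 + 6\right) = \left(-148\right) 46 = -6808$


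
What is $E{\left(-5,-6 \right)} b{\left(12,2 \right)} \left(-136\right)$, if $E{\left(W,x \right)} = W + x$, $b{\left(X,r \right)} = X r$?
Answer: $35904$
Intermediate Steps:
$E{\left(-5,-6 \right)} b{\left(12,2 \right)} \left(-136\right) = \left(-5 - 6\right) 12 \cdot 2 \left(-136\right) = \left(-11\right) 24 \left(-136\right) = \left(-264\right) \left(-136\right) = 35904$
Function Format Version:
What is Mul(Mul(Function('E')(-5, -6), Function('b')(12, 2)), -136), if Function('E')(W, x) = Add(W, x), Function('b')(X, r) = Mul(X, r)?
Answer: 35904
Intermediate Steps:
Mul(Mul(Function('E')(-5, -6), Function('b')(12, 2)), -136) = Mul(Mul(Add(-5, -6), Mul(12, 2)), -136) = Mul(Mul(-11, 24), -136) = Mul(-264, -136) = 35904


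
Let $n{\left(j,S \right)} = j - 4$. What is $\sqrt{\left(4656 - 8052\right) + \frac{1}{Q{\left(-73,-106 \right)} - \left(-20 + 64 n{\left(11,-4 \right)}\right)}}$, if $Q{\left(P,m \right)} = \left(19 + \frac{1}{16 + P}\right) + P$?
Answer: $\frac{11 i \sqrt{847457583}}{5495} \approx 58.275 i$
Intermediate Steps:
$n{\left(j,S \right)} = -4 + j$
$Q{\left(P,m \right)} = 19 + P + \frac{1}{16 + P}$
$\sqrt{\left(4656 - 8052\right) + \frac{1}{Q{\left(-73,-106 \right)} - \left(-20 + 64 n{\left(11,-4 \right)}\right)}} = \sqrt{\left(4656 - 8052\right) + \frac{1}{\frac{305 + \left(-73\right)^{2} + 35 \left(-73\right)}{16 - 73} + \left(- 64 \left(-4 + 11\right) + 20\right)}} = \sqrt{\left(4656 - 8052\right) + \frac{1}{\frac{305 + 5329 - 2555}{-57} + \left(\left(-64\right) 7 + 20\right)}} = \sqrt{-3396 + \frac{1}{\left(- \frac{1}{57}\right) 3079 + \left(-448 + 20\right)}} = \sqrt{-3396 + \frac{1}{- \frac{3079}{57} - 428}} = \sqrt{-3396 + \frac{1}{- \frac{27475}{57}}} = \sqrt{-3396 - \frac{57}{27475}} = \sqrt{- \frac{93305157}{27475}} = \frac{11 i \sqrt{847457583}}{5495}$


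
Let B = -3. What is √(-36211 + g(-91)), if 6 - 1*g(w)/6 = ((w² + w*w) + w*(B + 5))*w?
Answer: √8907305 ≈ 2984.5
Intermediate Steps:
g(w) = 36 - 6*w*(2*w + 2*w²) (g(w) = 36 - 6*((w² + w*w) + w*(-3 + 5))*w = 36 - 6*((w² + w²) + w*2)*w = 36 - 6*(2*w² + 2*w)*w = 36 - 6*(2*w + 2*w²)*w = 36 - 6*w*(2*w + 2*w²))
√(-36211 + g(-91)) = √(-36211 + (36 - 12*(-91)² - 12*(-91)³)) = √(-36211 + (36 - 12*8281 - 12*(-753571))) = √(-36211 + (36 - 99372 + 9042852)) = √(-36211 + 8943516) = √8907305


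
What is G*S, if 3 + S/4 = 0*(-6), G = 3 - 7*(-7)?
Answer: -624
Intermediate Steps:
G = 52 (G = 3 + 49 = 52)
S = -12 (S = -12 + 4*(0*(-6)) = -12 + 4*0 = -12 + 0 = -12)
G*S = 52*(-12) = -624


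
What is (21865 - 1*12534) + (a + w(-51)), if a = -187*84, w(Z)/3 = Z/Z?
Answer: -6374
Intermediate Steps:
w(Z) = 3 (w(Z) = 3*(Z/Z) = 3*1 = 3)
a = -15708
(21865 - 1*12534) + (a + w(-51)) = (21865 - 1*12534) + (-15708 + 3) = (21865 - 12534) - 15705 = 9331 - 15705 = -6374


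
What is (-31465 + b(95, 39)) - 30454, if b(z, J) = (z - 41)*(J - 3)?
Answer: -59975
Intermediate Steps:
b(z, J) = (-41 + z)*(-3 + J)
(-31465 + b(95, 39)) - 30454 = (-31465 + (123 - 41*39 - 3*95 + 39*95)) - 30454 = (-31465 + (123 - 1599 - 285 + 3705)) - 30454 = (-31465 + 1944) - 30454 = -29521 - 30454 = -59975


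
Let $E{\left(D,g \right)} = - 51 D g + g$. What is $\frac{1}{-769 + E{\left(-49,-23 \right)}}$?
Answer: $- \frac{1}{58269} \approx -1.7162 \cdot 10^{-5}$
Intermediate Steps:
$E{\left(D,g \right)} = g - 51 D g$ ($E{\left(D,g \right)} = - 51 D g + g = g - 51 D g$)
$\frac{1}{-769 + E{\left(-49,-23 \right)}} = \frac{1}{-769 - 23 \left(1 - -2499\right)} = \frac{1}{-769 - 23 \left(1 + 2499\right)} = \frac{1}{-769 - 57500} = \frac{1}{-58269} = - \frac{1}{58269}$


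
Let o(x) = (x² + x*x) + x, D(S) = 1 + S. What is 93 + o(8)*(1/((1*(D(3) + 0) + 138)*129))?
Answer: 851855/9159 ≈ 93.007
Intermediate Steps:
o(x) = x + 2*x² (o(x) = (x² + x²) + x = 2*x² + x = x + 2*x²)
93 + o(8)*(1/((1*(D(3) + 0) + 138)*129)) = 93 + (8*(1 + 2*8))*(1/((1*((1 + 3) + 0) + 138)*129)) = 93 + (8*(1 + 16))*((1/129)/(1*(4 + 0) + 138)) = 93 + (8*17)*((1/129)/(1*4 + 138)) = 93 + 136*((1/129)/(4 + 138)) = 93 + 136*((1/129)/142) = 93 + 136*((1/142)*(1/129)) = 93 + 136*(1/18318) = 93 + 68/9159 = 851855/9159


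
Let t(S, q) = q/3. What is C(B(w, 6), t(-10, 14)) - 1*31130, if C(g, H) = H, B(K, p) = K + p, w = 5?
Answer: -93376/3 ≈ -31125.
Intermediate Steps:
t(S, q) = q/3 (t(S, q) = q*(⅓) = q/3)
C(B(w, 6), t(-10, 14)) - 1*31130 = (⅓)*14 - 1*31130 = 14/3 - 31130 = -93376/3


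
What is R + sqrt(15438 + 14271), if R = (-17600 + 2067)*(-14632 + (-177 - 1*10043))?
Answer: 386026116 + 3*sqrt(3301) ≈ 3.8603e+8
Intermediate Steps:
R = 386026116 (R = -15533*(-14632 + (-177 - 10043)) = -15533*(-14632 - 10220) = -15533*(-24852) = 386026116)
R + sqrt(15438 + 14271) = 386026116 + sqrt(15438 + 14271) = 386026116 + sqrt(29709) = 386026116 + 3*sqrt(3301)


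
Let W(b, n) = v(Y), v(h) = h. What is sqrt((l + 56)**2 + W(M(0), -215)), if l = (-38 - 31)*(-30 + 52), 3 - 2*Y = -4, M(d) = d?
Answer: sqrt(8549790)/2 ≈ 1462.0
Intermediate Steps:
Y = 7/2 (Y = 3/2 - 1/2*(-4) = 3/2 + 2 = 7/2 ≈ 3.5000)
W(b, n) = 7/2
l = -1518 (l = -69*22 = -1518)
sqrt((l + 56)**2 + W(M(0), -215)) = sqrt((-1518 + 56)**2 + 7/2) = sqrt((-1462)**2 + 7/2) = sqrt(2137444 + 7/2) = sqrt(4274895/2) = sqrt(8549790)/2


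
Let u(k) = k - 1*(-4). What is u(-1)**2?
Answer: 9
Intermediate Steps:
u(k) = 4 + k (u(k) = k + 4 = 4 + k)
u(-1)**2 = (4 - 1)**2 = 3**2 = 9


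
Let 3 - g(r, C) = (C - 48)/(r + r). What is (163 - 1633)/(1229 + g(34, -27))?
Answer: -99960/83851 ≈ -1.1921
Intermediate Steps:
g(r, C) = 3 - (-48 + C)/(2*r) (g(r, C) = 3 - (C - 48)/(r + r) = 3 - (-48 + C)/(2*r))
(163 - 1633)/(1229 + g(34, -27)) = (163 - 1633)/(1229 + (1/2)*(48 - 1*(-27) + 6*34)/34) = -1470/(1229 + (1/2)*(1/34)*(48 + 27 + 204)) = -1470/(1229 + (1/2)*(1/34)*279) = -1470/(1229 + 279/68) = -1470/83851/68 = -1470*68/83851 = -99960/83851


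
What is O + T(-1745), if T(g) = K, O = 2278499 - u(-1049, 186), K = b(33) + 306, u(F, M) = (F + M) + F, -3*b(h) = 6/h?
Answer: 75263659/33 ≈ 2.2807e+6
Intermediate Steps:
b(h) = -2/h
u(F, M) = M + 2*F
K = 10096/33 (K = -2/33 + 306 = 10096/33 ≈ 305.94)
O = 2280411 (O = 2278499 - (186 + 2*(-1049)) = 2278499 - (186 - 2098) = 2278499 - 1*(-1912) = 2278499 + 1912 = 2280411)
T(g) = 10096/33
O + T(-1745) = 2280411 + 10096/33 = 75263659/33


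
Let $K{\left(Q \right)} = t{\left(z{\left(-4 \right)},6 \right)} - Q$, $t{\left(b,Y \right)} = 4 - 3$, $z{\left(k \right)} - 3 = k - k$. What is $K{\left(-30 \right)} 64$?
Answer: $1984$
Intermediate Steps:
$z{\left(k \right)} = 3$ ($z{\left(k \right)} = 3 + \left(k - k\right) = 3 + 0 = 3$)
$t{\left(b,Y \right)} = 1$ ($t{\left(b,Y \right)} = 4 - 3 = 1$)
$K{\left(Q \right)} = 1 - Q$
$K{\left(-30 \right)} 64 = \left(1 - -30\right) 64 = \left(1 + 30\right) 64 = 31 \cdot 64 = 1984$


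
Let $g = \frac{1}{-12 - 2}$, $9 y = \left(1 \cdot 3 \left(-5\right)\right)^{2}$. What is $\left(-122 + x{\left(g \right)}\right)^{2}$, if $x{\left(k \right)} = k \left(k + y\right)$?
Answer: $\frac{588596121}{38416} \approx 15322.0$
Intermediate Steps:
$y = 25$ ($y = \frac{\left(1 \cdot 3 \left(-5\right)\right)^{2}}{9} = \frac{\left(3 \left(-5\right)\right)^{2}}{9} = \frac{\left(-15\right)^{2}}{9} = \frac{1}{9} \cdot 225 = 25$)
$g = - \frac{1}{14}$ ($g = \frac{1}{-14} = - \frac{1}{14} \approx -0.071429$)
$x{\left(k \right)} = k \left(25 + k\right)$ ($x{\left(k \right)} = k \left(k + 25\right) = k \left(25 + k\right)$)
$\left(-122 + x{\left(g \right)}\right)^{2} = \left(-122 - \frac{25 - \frac{1}{14}}{14}\right)^{2} = \left(-122 - \frac{349}{196}\right)^{2} = \left(- \frac{24261}{196}\right)^{2} = \frac{588596121}{38416}$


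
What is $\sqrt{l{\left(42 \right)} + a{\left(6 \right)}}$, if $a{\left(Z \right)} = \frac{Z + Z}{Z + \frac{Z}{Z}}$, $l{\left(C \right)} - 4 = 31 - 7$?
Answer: $\frac{4 \sqrt{91}}{7} \approx 5.4511$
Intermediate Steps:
$l{\left(C \right)} = 28$ ($l{\left(C \right)} = 4 + \left(31 - 7\right) = 4 + 24 = 28$)
$a{\left(Z \right)} = \frac{2 Z}{1 + Z}$ ($a{\left(Z \right)} = \frac{2 Z}{Z + 1} = \frac{2 Z}{1 + Z}$)
$\sqrt{l{\left(42 \right)} + a{\left(6 \right)}} = \sqrt{28 + 2 \cdot 6 \frac{1}{1 + 6}} = \sqrt{28 + 2 \cdot 6 \cdot \frac{1}{7}} = \sqrt{28 + \frac{12}{7}} = \sqrt{\frac{208}{7}} = \frac{4 \sqrt{91}}{7}$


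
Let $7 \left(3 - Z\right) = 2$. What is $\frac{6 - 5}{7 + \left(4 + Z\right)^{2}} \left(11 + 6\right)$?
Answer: $\frac{833}{2552} \approx 0.32641$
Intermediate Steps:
$Z = \frac{19}{7}$ ($Z = 3 - \frac{2}{7} = \frac{19}{7} \approx 2.7143$)
$\frac{6 - 5}{7 + \left(4 + Z\right)^{2}} \left(11 + 6\right) = \frac{6 - 5}{7 + \left(4 + \frac{19}{7}\right)^{2}} \left(11 + 6\right) = 1 \frac{1}{7 + \left(\frac{47}{7}\right)^{2}} \cdot 17 = 1 \frac{1}{7 + \frac{2209}{49}} \cdot 17 = 1 \frac{1}{\frac{2552}{49}} \cdot 17 = 1 \cdot \frac{49}{2552} \cdot 17 = \frac{49}{2552} \cdot 17 = \frac{833}{2552}$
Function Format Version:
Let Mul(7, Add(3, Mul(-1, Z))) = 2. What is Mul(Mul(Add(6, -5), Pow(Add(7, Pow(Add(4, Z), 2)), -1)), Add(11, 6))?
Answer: Rational(833, 2552) ≈ 0.32641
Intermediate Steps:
Z = Rational(19, 7) (Z = Add(3, Mul(Rational(-1, 7), 2)) = Add(3, Rational(-2, 7)) = Rational(19, 7) ≈ 2.7143)
Mul(Mul(Add(6, -5), Pow(Add(7, Pow(Add(4, Z), 2)), -1)), Add(11, 6)) = Mul(Mul(Add(6, -5), Pow(Add(7, Pow(Add(4, Rational(19, 7)), 2)), -1)), Add(11, 6)) = Mul(Mul(1, Pow(Add(7, Pow(Rational(47, 7), 2)), -1)), 17) = Mul(Mul(1, Pow(Add(7, Rational(2209, 49)), -1)), 17) = Mul(Mul(1, Pow(Rational(2552, 49), -1)), 17) = Mul(Mul(1, Rational(49, 2552)), 17) = Mul(Rational(49, 2552), 17) = Rational(833, 2552)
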